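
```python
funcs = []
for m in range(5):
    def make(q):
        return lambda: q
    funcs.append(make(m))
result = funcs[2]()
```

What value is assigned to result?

Step 1: make(m) creates a new scope capturing q = m at call time.
Step 2: funcs[2] = make(2), so its lambda captures q = 2.
Step 3: result = 2 (closure factory fixes late binding)

The answer is 2.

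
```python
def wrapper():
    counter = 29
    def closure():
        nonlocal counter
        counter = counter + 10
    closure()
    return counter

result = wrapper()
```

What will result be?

Step 1: wrapper() sets counter = 29.
Step 2: closure() uses nonlocal to modify counter in wrapper's scope: counter = 29 + 10 = 39.
Step 3: wrapper() returns the modified counter = 39

The answer is 39.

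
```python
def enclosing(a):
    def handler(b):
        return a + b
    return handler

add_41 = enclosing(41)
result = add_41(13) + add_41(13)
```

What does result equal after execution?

Step 1: add_41 captures a = 41.
Step 2: add_41(13) = 41 + 13 = 54, called twice.
Step 3: result = 54 + 54 = 108

The answer is 108.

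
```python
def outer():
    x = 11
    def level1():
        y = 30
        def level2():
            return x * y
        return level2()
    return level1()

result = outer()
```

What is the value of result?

Step 1: x = 11 in outer. y = 30 in level1.
Step 2: level2() reads x = 11 and y = 30 from enclosing scopes.
Step 3: result = 11 * 30 = 330

The answer is 330.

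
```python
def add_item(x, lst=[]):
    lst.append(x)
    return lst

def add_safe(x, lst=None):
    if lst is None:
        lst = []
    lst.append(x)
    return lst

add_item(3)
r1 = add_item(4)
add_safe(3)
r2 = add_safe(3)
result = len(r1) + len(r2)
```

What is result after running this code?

Step 1: add_item shares mutable default: after 2 calls, lst = [3, 4], len = 2.
Step 2: add_safe creates fresh list each time: r2 = [3], len = 1.
Step 3: result = 2 + 1 = 3

The answer is 3.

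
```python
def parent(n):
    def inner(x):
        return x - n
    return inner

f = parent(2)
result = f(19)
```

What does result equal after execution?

Step 1: parent(2) creates a closure capturing n = 2.
Step 2: f(19) computes 19 - 2 = 17.
Step 3: result = 17

The answer is 17.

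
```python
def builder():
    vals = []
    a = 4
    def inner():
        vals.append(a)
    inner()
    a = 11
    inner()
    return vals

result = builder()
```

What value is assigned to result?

Step 1: a = 4. inner() appends current a to vals.
Step 2: First inner(): appends 4. Then a = 11.
Step 3: Second inner(): appends 11 (closure sees updated a). result = [4, 11]

The answer is [4, 11].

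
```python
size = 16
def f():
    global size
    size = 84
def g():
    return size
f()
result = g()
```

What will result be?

Step 1: size = 16.
Step 2: f() sets global size = 84.
Step 3: g() reads global size = 84. result = 84

The answer is 84.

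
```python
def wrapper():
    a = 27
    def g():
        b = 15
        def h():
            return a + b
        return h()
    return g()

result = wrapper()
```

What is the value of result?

Step 1: wrapper() defines a = 27. g() defines b = 15.
Step 2: h() accesses both from enclosing scopes: a = 27, b = 15.
Step 3: result = 27 + 15 = 42

The answer is 42.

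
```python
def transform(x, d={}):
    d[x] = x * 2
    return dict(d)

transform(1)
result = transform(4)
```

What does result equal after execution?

Step 1: Mutable default dict is shared across calls.
Step 2: First call adds 1: 2. Second call adds 4: 8.
Step 3: result = {1: 2, 4: 8}

The answer is {1: 2, 4: 8}.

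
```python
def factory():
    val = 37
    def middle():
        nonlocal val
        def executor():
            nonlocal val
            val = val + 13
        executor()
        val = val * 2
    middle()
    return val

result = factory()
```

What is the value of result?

Step 1: val = 37.
Step 2: executor() adds 13: val = 37 + 13 = 50.
Step 3: middle() doubles: val = 50 * 2 = 100.
Step 4: result = 100

The answer is 100.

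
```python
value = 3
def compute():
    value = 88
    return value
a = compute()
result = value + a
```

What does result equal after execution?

Step 1: Global value = 3. compute() returns local value = 88.
Step 2: a = 88. Global value still = 3.
Step 3: result = 3 + 88 = 91

The answer is 91.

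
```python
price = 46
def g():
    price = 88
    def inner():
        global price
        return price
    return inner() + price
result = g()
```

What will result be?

Step 1: Global price = 46. g() shadows with local price = 88.
Step 2: inner() uses global keyword, so inner() returns global price = 46.
Step 3: g() returns 46 + 88 = 134

The answer is 134.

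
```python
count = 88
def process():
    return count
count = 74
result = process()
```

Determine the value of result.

Step 1: count is first set to 88, then reassigned to 74.
Step 2: process() is called after the reassignment, so it looks up the current global count = 74.
Step 3: result = 74

The answer is 74.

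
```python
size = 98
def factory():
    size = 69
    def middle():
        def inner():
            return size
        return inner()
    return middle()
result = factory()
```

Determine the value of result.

Step 1: factory() defines size = 69. middle() and inner() have no local size.
Step 2: inner() checks local (none), enclosing middle() (none), enclosing factory() and finds size = 69.
Step 3: result = 69

The answer is 69.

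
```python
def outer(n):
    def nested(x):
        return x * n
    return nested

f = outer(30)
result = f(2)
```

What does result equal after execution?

Step 1: outer(30) creates a closure capturing n = 30.
Step 2: f(2) computes 2 * 30 = 60.
Step 3: result = 60

The answer is 60.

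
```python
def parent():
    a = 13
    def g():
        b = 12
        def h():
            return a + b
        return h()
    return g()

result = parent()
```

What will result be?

Step 1: parent() defines a = 13. g() defines b = 12.
Step 2: h() accesses both from enclosing scopes: a = 13, b = 12.
Step 3: result = 13 + 12 = 25

The answer is 25.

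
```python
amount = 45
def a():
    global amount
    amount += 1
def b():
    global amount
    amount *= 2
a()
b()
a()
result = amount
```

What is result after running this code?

Step 1: amount = 45.
Step 2: a(): amount = 45 + 1 = 46.
Step 3: b(): amount = 46 * 2 = 92.
Step 4: a(): amount = 92 + 1 = 93

The answer is 93.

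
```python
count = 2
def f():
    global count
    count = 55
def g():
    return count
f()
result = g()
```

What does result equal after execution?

Step 1: count = 2.
Step 2: f() sets global count = 55.
Step 3: g() reads global count = 55. result = 55

The answer is 55.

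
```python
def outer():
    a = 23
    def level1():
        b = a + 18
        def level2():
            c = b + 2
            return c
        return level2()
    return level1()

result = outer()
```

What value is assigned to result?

Step 1: a = 23. b = a + 18 = 41.
Step 2: c = b + 2 = 41 + 2 = 43.
Step 3: result = 43

The answer is 43.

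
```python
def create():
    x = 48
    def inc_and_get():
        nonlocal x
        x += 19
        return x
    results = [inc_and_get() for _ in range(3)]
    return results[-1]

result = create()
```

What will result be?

Step 1: x = 48.
Step 2: Three calls to inc_and_get(), each adding 19.
Step 3: Last value = 48 + 19 * 3 = 105

The answer is 105.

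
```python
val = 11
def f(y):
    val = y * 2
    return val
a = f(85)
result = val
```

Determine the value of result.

Step 1: Global val = 11.
Step 2: f(85) creates local val = 85 * 2 = 170.
Step 3: Global val unchanged because no global keyword. result = 11

The answer is 11.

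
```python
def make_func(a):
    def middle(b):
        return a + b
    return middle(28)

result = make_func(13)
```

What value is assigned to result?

Step 1: make_func(13) passes a = 13.
Step 2: middle(28) has b = 28, reads a = 13 from enclosing.
Step 3: result = 13 + 28 = 41

The answer is 41.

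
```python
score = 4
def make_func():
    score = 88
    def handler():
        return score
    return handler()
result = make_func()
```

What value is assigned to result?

Step 1: score = 4 globally, but make_func() defines score = 88 locally.
Step 2: handler() looks up score. Not in local scope, so checks enclosing scope (make_func) and finds score = 88.
Step 3: result = 88

The answer is 88.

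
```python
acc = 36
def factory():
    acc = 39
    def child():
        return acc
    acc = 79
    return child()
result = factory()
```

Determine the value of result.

Step 1: factory() sets acc = 39, then later acc = 79.
Step 2: child() is called after acc is reassigned to 79. Closures capture variables by reference, not by value.
Step 3: result = 79

The answer is 79.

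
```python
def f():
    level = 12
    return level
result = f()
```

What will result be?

Step 1: f() defines level = 12 in its local scope.
Step 2: return level finds the local variable level = 12.
Step 3: result = 12

The answer is 12.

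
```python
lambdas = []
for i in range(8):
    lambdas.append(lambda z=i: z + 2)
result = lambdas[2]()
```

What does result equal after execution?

Step 1: Default argument z=i captures i's value at definition time.
Step 2: lambdas[2] was defined when i = 2, so z defaults to 2.
Step 3: result = 2 + 2 = 4 (default arg fixes the late binding issue)

The answer is 4.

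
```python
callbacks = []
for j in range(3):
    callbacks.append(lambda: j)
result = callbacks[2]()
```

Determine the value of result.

Step 1: The loop creates 3 lambdas, all referencing the same variable j.
Step 2: After the loop, j = 2 (final value).
Step 3: callbacks[2]() looks up j at call time and finds 2. This is the late binding gotcha. result = 2

The answer is 2.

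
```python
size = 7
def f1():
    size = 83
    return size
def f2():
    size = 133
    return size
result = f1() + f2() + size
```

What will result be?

Step 1: Each function shadows global size with its own local.
Step 2: f1() returns 83, f2() returns 133.
Step 3: Global size = 7 is unchanged. result = 83 + 133 + 7 = 223

The answer is 223.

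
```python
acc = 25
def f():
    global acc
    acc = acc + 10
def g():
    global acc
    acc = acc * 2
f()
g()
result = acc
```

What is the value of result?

Step 1: acc = 25.
Step 2: f() adds 10: acc = 25 + 10 = 35.
Step 3: g() doubles: acc = 35 * 2 = 70.
Step 4: result = 70

The answer is 70.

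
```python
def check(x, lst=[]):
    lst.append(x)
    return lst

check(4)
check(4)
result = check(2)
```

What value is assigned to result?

Step 1: Mutable default argument gotcha! The list [] is created once.
Step 2: Each call appends to the SAME list: [4], [4, 4], [4, 4, 2].
Step 3: result = [4, 4, 2]

The answer is [4, 4, 2].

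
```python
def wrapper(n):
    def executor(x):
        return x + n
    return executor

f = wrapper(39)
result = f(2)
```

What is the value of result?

Step 1: wrapper(39) creates a closure that captures n = 39.
Step 2: f(2) calls the closure with x = 2, returning 2 + 39 = 41.
Step 3: result = 41

The answer is 41.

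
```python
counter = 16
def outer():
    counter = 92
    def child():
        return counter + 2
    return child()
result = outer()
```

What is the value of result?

Step 1: outer() shadows global counter with counter = 92.
Step 2: child() finds counter = 92 in enclosing scope, computes 92 + 2 = 94.
Step 3: result = 94

The answer is 94.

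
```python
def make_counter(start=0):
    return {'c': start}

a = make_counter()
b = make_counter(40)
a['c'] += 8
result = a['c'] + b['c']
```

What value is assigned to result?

Step 1: make_counter() returns a new dict each call (immutable default 0).
Step 2: a = {'c': 0}, b = {'c': 40}.
Step 3: a['c'] += 8 = 8. result = 8 + 40 = 48

The answer is 48.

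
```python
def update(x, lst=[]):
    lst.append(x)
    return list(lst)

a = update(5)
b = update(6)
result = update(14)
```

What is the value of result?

Step 1: Default list is shared. list() creates copies for return values.
Step 2: Internal list grows: [5] -> [5, 6] -> [5, 6, 14].
Step 3: result = [5, 6, 14]

The answer is [5, 6, 14].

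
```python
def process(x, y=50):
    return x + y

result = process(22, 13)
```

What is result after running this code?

Step 1: process(22, 13) overrides default y with 13.
Step 2: Returns 22 + 13 = 35.
Step 3: result = 35

The answer is 35.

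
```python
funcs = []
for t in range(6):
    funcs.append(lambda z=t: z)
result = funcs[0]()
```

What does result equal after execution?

Step 1: Default argument z=t captures t's value at each iteration.
Step 2: funcs[0] captured z = 0 when t was 0.
Step 3: result = 0

The answer is 0.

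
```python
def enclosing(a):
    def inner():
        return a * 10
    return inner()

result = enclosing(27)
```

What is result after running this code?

Step 1: enclosing(27) binds parameter a = 27.
Step 2: inner() accesses a = 27 from enclosing scope.
Step 3: result = 27 * 10 = 270

The answer is 270.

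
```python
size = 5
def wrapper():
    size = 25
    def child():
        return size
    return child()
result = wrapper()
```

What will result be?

Step 1: size = 5 globally, but wrapper() defines size = 25 locally.
Step 2: child() looks up size. Not in local scope, so checks enclosing scope (wrapper) and finds size = 25.
Step 3: result = 25

The answer is 25.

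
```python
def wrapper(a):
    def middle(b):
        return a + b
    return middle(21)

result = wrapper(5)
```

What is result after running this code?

Step 1: wrapper(5) passes a = 5.
Step 2: middle(21) has b = 21, reads a = 5 from enclosing.
Step 3: result = 5 + 21 = 26

The answer is 26.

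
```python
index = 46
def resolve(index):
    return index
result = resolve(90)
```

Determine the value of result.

Step 1: Global index = 46.
Step 2: resolve(90) takes parameter index = 90, which shadows the global.
Step 3: result = 90

The answer is 90.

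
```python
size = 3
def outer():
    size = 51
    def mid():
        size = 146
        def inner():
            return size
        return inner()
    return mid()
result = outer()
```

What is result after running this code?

Step 1: Three levels of shadowing: global 3, outer 51, mid 146.
Step 2: inner() finds size = 146 in enclosing mid() scope.
Step 3: result = 146

The answer is 146.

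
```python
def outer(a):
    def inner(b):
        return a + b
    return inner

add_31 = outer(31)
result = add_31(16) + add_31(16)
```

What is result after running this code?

Step 1: add_31 captures a = 31.
Step 2: add_31(16) = 31 + 16 = 47, called twice.
Step 3: result = 47 + 47 = 94

The answer is 94.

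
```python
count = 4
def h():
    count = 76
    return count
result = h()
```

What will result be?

Step 1: Global count = 4.
Step 2: h() creates local count = 76, shadowing the global.
Step 3: Returns local count = 76. result = 76

The answer is 76.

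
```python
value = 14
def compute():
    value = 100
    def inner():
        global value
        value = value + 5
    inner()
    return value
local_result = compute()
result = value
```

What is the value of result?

Step 1: Global value = 14. compute() creates local value = 100.
Step 2: inner() declares global value and adds 5: global value = 14 + 5 = 19.
Step 3: compute() returns its local value = 100 (unaffected by inner).
Step 4: result = global value = 19

The answer is 19.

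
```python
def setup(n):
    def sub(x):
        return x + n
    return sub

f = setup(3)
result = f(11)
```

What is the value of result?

Step 1: setup(3) creates a closure that captures n = 3.
Step 2: f(11) calls the closure with x = 11, returning 11 + 3 = 14.
Step 3: result = 14

The answer is 14.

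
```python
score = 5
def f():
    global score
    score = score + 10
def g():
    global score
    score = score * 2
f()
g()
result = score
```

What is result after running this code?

Step 1: score = 5.
Step 2: f() adds 10: score = 5 + 10 = 15.
Step 3: g() doubles: score = 15 * 2 = 30.
Step 4: result = 30

The answer is 30.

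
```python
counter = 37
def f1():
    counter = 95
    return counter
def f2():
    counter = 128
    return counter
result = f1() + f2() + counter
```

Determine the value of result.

Step 1: Each function shadows global counter with its own local.
Step 2: f1() returns 95, f2() returns 128.
Step 3: Global counter = 37 is unchanged. result = 95 + 128 + 37 = 260

The answer is 260.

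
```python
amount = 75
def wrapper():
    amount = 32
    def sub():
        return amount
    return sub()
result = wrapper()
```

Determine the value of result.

Step 1: amount = 75 globally, but wrapper() defines amount = 32 locally.
Step 2: sub() looks up amount. Not in local scope, so checks enclosing scope (wrapper) and finds amount = 32.
Step 3: result = 32

The answer is 32.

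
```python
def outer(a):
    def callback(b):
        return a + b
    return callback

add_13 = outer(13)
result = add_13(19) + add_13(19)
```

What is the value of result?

Step 1: add_13 captures a = 13.
Step 2: add_13(19) = 13 + 19 = 32, called twice.
Step 3: result = 32 + 32 = 64

The answer is 64.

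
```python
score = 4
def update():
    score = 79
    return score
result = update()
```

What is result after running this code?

Step 1: Global score = 4.
Step 2: update() creates local score = 79, shadowing the global.
Step 3: Returns local score = 79. result = 79

The answer is 79.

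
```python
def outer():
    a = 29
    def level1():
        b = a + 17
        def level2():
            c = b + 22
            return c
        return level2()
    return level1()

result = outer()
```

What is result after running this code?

Step 1: a = 29. b = a + 17 = 46.
Step 2: c = b + 22 = 46 + 22 = 68.
Step 3: result = 68

The answer is 68.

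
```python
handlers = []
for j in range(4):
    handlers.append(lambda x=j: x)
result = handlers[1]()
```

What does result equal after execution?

Step 1: Default argument x=j captures j's value at each iteration.
Step 2: handlers[1] captured x = 1 when j was 1.
Step 3: result = 1

The answer is 1.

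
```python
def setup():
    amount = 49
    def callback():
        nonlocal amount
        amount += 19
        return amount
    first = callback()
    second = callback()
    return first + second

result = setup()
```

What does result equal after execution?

Step 1: amount starts at 49.
Step 2: First call: amount = 49 + 19 = 68, returns 68.
Step 3: Second call: amount = 68 + 19 = 87, returns 87.
Step 4: result = 68 + 87 = 155

The answer is 155.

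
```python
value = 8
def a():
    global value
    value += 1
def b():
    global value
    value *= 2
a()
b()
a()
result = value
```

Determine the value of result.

Step 1: value = 8.
Step 2: a(): value = 8 + 1 = 9.
Step 3: b(): value = 9 * 2 = 18.
Step 4: a(): value = 18 + 1 = 19

The answer is 19.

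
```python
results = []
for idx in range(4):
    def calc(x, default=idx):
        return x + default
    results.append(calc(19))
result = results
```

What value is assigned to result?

Step 1: Default argument default=idx is evaluated at function definition time.
Step 2: Each iteration creates calc with default = current idx value.
Step 3: calc(19) returns 19 + default. results = [19, 20, 21, 22]

The answer is [19, 20, 21, 22].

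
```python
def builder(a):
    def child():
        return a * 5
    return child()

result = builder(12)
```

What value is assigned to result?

Step 1: builder(12) binds parameter a = 12.
Step 2: child() accesses a = 12 from enclosing scope.
Step 3: result = 12 * 5 = 60

The answer is 60.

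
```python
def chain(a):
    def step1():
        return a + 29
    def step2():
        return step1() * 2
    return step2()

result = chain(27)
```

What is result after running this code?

Step 1: chain(27) captures a = 27.
Step 2: step2() calls step1() which returns 27 + 29 = 56.
Step 3: step2() returns 56 * 2 = 112

The answer is 112.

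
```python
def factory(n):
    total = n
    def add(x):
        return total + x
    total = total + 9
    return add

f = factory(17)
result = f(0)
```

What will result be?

Step 1: factory(17) sets total = 17, then total = 17 + 9 = 26.
Step 2: Closures capture by reference, so add sees total = 26.
Step 3: f(0) returns 26 + 0 = 26

The answer is 26.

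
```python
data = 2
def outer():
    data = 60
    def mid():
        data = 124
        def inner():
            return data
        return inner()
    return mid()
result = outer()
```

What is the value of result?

Step 1: Three levels of shadowing: global 2, outer 60, mid 124.
Step 2: inner() finds data = 124 in enclosing mid() scope.
Step 3: result = 124

The answer is 124.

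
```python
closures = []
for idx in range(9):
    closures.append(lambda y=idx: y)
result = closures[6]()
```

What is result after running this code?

Step 1: Default argument y=idx captures idx's value at each iteration.
Step 2: closures[6] captured y = 6 when idx was 6.
Step 3: result = 6

The answer is 6.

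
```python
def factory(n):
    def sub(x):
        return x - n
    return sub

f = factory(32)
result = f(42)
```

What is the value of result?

Step 1: factory(32) creates a closure capturing n = 32.
Step 2: f(42) computes 42 - 32 = 10.
Step 3: result = 10

The answer is 10.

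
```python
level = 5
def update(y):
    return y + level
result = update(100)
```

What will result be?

Step 1: level = 5 is defined globally.
Step 2: update(100) uses parameter y = 100 and looks up level from global scope = 5.
Step 3: result = 100 + 5 = 105

The answer is 105.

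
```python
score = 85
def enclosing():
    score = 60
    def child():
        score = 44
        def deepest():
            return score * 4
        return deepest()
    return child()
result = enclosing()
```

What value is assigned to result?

Step 1: deepest() looks up score through LEGB: not local, finds score = 44 in enclosing child().
Step 2: Returns 44 * 4 = 176.
Step 3: result = 176

The answer is 176.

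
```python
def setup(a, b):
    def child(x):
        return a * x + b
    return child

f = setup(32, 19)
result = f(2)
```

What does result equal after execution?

Step 1: setup(32, 19) captures a = 32, b = 19.
Step 2: f(2) computes 32 * 2 + 19 = 83.
Step 3: result = 83

The answer is 83.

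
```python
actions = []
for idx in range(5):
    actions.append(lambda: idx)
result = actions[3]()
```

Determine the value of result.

Step 1: The loop creates 5 lambdas, all referencing the same variable idx.
Step 2: After the loop, idx = 4 (final value).
Step 3: actions[3]() looks up idx at call time and finds 4. This is the late binding gotcha. result = 4

The answer is 4.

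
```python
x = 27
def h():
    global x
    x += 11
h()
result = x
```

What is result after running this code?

Step 1: x = 27 globally.
Step 2: h() modifies global x: x += 11 = 38.
Step 3: result = 38

The answer is 38.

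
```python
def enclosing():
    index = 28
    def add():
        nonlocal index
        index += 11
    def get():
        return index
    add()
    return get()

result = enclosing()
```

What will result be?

Step 1: index = 28. add() modifies it via nonlocal, get() reads it.
Step 2: add() makes index = 28 + 11 = 39.
Step 3: get() returns 39. result = 39

The answer is 39.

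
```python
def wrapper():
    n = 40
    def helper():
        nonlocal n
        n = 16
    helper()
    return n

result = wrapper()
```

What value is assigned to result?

Step 1: wrapper() sets n = 40.
Step 2: helper() uses nonlocal to reassign n = 16.
Step 3: result = 16

The answer is 16.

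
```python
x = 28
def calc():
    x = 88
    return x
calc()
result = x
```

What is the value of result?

Step 1: x = 28 globally.
Step 2: calc() creates a LOCAL x = 88 (no global keyword!).
Step 3: The global x is unchanged. result = 28

The answer is 28.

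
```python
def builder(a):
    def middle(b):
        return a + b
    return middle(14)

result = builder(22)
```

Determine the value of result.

Step 1: builder(22) passes a = 22.
Step 2: middle(14) has b = 14, reads a = 22 from enclosing.
Step 3: result = 22 + 14 = 36

The answer is 36.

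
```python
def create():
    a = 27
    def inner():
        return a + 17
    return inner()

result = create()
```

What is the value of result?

Step 1: create() defines a = 27.
Step 2: inner() reads a = 27 from enclosing scope, returns 27 + 17 = 44.
Step 3: result = 44

The answer is 44.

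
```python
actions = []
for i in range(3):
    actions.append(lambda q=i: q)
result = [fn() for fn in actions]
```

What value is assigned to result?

Step 1: Default arg q=i captures i at each iteration.
Step 2: Each lambda has its own default: 0, 1, ..., 2.
Step 3: result = [0, 1, 2]

The answer is [0, 1, 2].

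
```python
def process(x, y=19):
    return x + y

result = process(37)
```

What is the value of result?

Step 1: process(37) uses default y = 19.
Step 2: Returns 37 + 19 = 56.
Step 3: result = 56

The answer is 56.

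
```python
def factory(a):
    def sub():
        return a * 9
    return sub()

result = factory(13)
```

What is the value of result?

Step 1: factory(13) binds parameter a = 13.
Step 2: sub() accesses a = 13 from enclosing scope.
Step 3: result = 13 * 9 = 117

The answer is 117.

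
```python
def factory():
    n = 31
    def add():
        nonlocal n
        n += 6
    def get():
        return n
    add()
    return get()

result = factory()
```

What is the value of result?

Step 1: n = 31. add() modifies it via nonlocal, get() reads it.
Step 2: add() makes n = 31 + 6 = 37.
Step 3: get() returns 37. result = 37

The answer is 37.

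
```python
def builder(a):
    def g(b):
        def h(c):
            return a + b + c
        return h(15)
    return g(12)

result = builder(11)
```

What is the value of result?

Step 1: a = 11, b = 12, c = 15 across three nested scopes.
Step 2: h() accesses all three via LEGB rule.
Step 3: result = 11 + 12 + 15 = 38

The answer is 38.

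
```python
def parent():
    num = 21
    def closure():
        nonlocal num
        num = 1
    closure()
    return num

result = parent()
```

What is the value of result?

Step 1: parent() sets num = 21.
Step 2: closure() uses nonlocal to reassign num = 1.
Step 3: result = 1

The answer is 1.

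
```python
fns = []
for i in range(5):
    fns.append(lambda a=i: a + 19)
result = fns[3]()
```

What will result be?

Step 1: Default argument a=i captures i's value at definition time.
Step 2: fns[3] was defined when i = 3, so a defaults to 3.
Step 3: result = 3 + 19 = 22 (default arg fixes the late binding issue)

The answer is 22.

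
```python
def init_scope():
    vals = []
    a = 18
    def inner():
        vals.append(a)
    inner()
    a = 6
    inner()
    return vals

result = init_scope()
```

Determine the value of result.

Step 1: a = 18. inner() appends current a to vals.
Step 2: First inner(): appends 18. Then a = 6.
Step 3: Second inner(): appends 6 (closure sees updated a). result = [18, 6]

The answer is [18, 6].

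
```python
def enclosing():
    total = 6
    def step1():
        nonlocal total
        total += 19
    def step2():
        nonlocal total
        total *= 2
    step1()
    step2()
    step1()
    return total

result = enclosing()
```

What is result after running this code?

Step 1: total = 6.
Step 2: step1(): total = 6 + 19 = 25.
Step 3: step2(): total = 25 * 2 = 50.
Step 4: step1(): total = 50 + 19 = 69. result = 69

The answer is 69.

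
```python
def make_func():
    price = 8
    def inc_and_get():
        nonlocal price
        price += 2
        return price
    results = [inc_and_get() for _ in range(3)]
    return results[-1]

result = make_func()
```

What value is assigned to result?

Step 1: price = 8.
Step 2: Three calls to inc_and_get(), each adding 2.
Step 3: Last value = 8 + 2 * 3 = 14

The answer is 14.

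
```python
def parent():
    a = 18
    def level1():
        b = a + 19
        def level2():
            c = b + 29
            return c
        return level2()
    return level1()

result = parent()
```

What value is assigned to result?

Step 1: a = 18. b = a + 19 = 37.
Step 2: c = b + 29 = 37 + 29 = 66.
Step 3: result = 66

The answer is 66.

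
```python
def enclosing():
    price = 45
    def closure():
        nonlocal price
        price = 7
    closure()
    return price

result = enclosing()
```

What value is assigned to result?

Step 1: enclosing() sets price = 45.
Step 2: closure() uses nonlocal to reassign price = 7.
Step 3: result = 7

The answer is 7.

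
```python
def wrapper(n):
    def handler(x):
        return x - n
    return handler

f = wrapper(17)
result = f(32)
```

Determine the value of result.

Step 1: wrapper(17) creates a closure capturing n = 17.
Step 2: f(32) computes 32 - 17 = 15.
Step 3: result = 15

The answer is 15.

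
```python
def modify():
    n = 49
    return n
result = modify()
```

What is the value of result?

Step 1: modify() defines n = 49 in its local scope.
Step 2: return n finds the local variable n = 49.
Step 3: result = 49

The answer is 49.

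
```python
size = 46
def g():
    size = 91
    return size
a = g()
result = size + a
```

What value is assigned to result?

Step 1: Global size = 46. g() returns local size = 91.
Step 2: a = 91. Global size still = 46.
Step 3: result = 46 + 91 = 137

The answer is 137.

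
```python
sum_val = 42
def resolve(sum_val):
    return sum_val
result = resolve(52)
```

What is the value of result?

Step 1: Global sum_val = 42.
Step 2: resolve(52) takes parameter sum_val = 52, which shadows the global.
Step 3: result = 52

The answer is 52.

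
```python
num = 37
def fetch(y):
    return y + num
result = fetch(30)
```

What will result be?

Step 1: num = 37 is defined globally.
Step 2: fetch(30) uses parameter y = 30 and looks up num from global scope = 37.
Step 3: result = 30 + 37 = 67

The answer is 67.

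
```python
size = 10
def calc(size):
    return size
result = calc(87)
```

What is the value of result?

Step 1: Global size = 10.
Step 2: calc(87) takes parameter size = 87, which shadows the global.
Step 3: result = 87

The answer is 87.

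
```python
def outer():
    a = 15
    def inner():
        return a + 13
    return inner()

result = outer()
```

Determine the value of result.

Step 1: outer() defines a = 15.
Step 2: inner() reads a = 15 from enclosing scope, returns 15 + 13 = 28.
Step 3: result = 28

The answer is 28.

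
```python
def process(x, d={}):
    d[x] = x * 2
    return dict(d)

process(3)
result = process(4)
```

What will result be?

Step 1: Mutable default dict is shared across calls.
Step 2: First call adds 3: 6. Second call adds 4: 8.
Step 3: result = {3: 6, 4: 8}

The answer is {3: 6, 4: 8}.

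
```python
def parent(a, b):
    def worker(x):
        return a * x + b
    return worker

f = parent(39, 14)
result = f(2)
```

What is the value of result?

Step 1: parent(39, 14) captures a = 39, b = 14.
Step 2: f(2) computes 39 * 2 + 14 = 92.
Step 3: result = 92

The answer is 92.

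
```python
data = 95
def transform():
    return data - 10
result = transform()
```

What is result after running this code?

Step 1: data = 95 is defined globally.
Step 2: transform() looks up data from global scope = 95, then computes 95 - 10 = 85.
Step 3: result = 85

The answer is 85.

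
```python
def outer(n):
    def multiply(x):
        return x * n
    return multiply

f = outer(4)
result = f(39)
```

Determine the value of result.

Step 1: outer(4) returns multiply closure with n = 4.
Step 2: f(39) computes 39 * 4 = 156.
Step 3: result = 156

The answer is 156.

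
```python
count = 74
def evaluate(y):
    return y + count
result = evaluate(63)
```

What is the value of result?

Step 1: count = 74 is defined globally.
Step 2: evaluate(63) uses parameter y = 63 and looks up count from global scope = 74.
Step 3: result = 63 + 74 = 137

The answer is 137.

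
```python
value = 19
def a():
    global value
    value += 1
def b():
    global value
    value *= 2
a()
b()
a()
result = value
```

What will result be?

Step 1: value = 19.
Step 2: a(): value = 19 + 1 = 20.
Step 3: b(): value = 20 * 2 = 40.
Step 4: a(): value = 40 + 1 = 41

The answer is 41.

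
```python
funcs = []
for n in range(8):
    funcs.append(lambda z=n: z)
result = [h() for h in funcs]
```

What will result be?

Step 1: Default arg z=n captures n at each iteration.
Step 2: Each lambda has its own default: 0, 1, ..., 7.
Step 3: result = [0, 1, 2, 3, 4, 5, 6, 7]

The answer is [0, 1, 2, 3, 4, 5, 6, 7].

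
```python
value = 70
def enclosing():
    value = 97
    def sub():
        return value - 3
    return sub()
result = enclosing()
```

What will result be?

Step 1: enclosing() shadows global value with value = 97.
Step 2: sub() finds value = 97 in enclosing scope, computes 97 - 3 = 94.
Step 3: result = 94

The answer is 94.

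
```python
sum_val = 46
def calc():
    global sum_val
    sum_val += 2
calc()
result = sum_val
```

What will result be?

Step 1: sum_val = 46 globally.
Step 2: calc() modifies global sum_val: sum_val += 2 = 48.
Step 3: result = 48

The answer is 48.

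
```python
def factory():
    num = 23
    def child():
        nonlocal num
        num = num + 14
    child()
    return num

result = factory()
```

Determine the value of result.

Step 1: factory() sets num = 23.
Step 2: child() uses nonlocal to modify num in factory's scope: num = 23 + 14 = 37.
Step 3: factory() returns the modified num = 37

The answer is 37.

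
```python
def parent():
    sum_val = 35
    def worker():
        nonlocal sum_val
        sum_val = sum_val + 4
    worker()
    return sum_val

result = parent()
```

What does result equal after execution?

Step 1: parent() sets sum_val = 35.
Step 2: worker() uses nonlocal to modify sum_val in parent's scope: sum_val = 35 + 4 = 39.
Step 3: parent() returns the modified sum_val = 39

The answer is 39.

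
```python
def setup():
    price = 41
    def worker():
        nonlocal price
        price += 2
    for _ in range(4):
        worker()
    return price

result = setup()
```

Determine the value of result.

Step 1: price = 41.
Step 2: worker() is called 4 times in a loop, each adding 2 via nonlocal.
Step 3: price = 41 + 2 * 4 = 49

The answer is 49.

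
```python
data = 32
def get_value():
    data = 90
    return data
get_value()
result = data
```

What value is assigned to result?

Step 1: data = 32 globally.
Step 2: get_value() creates a LOCAL data = 90 (no global keyword!).
Step 3: The global data is unchanged. result = 32

The answer is 32.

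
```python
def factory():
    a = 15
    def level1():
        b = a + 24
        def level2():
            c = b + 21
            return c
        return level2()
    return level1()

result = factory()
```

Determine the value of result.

Step 1: a = 15. b = a + 24 = 39.
Step 2: c = b + 21 = 39 + 21 = 60.
Step 3: result = 60

The answer is 60.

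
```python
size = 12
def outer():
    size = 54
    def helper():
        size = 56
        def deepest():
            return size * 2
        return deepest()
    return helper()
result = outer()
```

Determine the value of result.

Step 1: deepest() looks up size through LEGB: not local, finds size = 56 in enclosing helper().
Step 2: Returns 56 * 2 = 112.
Step 3: result = 112

The answer is 112.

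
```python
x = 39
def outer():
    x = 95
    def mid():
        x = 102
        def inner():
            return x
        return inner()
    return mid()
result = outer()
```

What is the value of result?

Step 1: Three levels of shadowing: global 39, outer 95, mid 102.
Step 2: inner() finds x = 102 in enclosing mid() scope.
Step 3: result = 102

The answer is 102.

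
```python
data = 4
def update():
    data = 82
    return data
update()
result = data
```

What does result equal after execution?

Step 1: Global data = 4.
Step 2: update() creates local data = 82 (shadow, not modification).
Step 3: After update() returns, global data is unchanged. result = 4

The answer is 4.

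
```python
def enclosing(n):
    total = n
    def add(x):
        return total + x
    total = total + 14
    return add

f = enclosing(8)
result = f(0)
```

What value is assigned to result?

Step 1: enclosing(8) sets total = 8, then total = 8 + 14 = 22.
Step 2: Closures capture by reference, so add sees total = 22.
Step 3: f(0) returns 22 + 0 = 22

The answer is 22.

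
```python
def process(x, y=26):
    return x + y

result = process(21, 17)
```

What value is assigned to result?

Step 1: process(21, 17) overrides default y with 17.
Step 2: Returns 21 + 17 = 38.
Step 3: result = 38

The answer is 38.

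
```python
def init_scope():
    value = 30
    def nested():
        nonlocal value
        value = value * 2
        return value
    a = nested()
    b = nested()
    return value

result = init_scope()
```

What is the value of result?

Step 1: value starts at 30.
Step 2: First nested(): value = 30 * 2 = 60.
Step 3: Second nested(): value = 60 * 2 = 120.
Step 4: result = 120

The answer is 120.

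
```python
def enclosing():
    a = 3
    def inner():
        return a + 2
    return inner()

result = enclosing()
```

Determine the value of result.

Step 1: enclosing() defines a = 3.
Step 2: inner() reads a = 3 from enclosing scope, returns 3 + 2 = 5.
Step 3: result = 5

The answer is 5.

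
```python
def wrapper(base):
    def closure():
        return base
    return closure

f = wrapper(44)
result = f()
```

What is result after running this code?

Step 1: wrapper(44) creates closure capturing base = 44.
Step 2: f() returns the captured base = 44.
Step 3: result = 44

The answer is 44.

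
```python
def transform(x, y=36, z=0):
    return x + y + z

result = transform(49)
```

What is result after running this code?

Step 1: transform(49) uses defaults y = 36, z = 0.
Step 2: Returns 49 + 36 + 0 = 85.
Step 3: result = 85

The answer is 85.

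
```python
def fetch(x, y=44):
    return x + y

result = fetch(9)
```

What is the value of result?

Step 1: fetch(9) uses default y = 44.
Step 2: Returns 9 + 44 = 53.
Step 3: result = 53

The answer is 53.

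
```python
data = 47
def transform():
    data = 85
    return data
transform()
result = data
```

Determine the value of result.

Step 1: Global data = 47.
Step 2: transform() creates local data = 85 (shadow, not modification).
Step 3: After transform() returns, global data is unchanged. result = 47

The answer is 47.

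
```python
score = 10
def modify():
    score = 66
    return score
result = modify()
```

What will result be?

Step 1: Global score = 10.
Step 2: modify() creates local score = 66, shadowing the global.
Step 3: Returns local score = 66. result = 66

The answer is 66.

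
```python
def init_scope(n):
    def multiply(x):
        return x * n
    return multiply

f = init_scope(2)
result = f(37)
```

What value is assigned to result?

Step 1: init_scope(2) returns multiply closure with n = 2.
Step 2: f(37) computes 37 * 2 = 74.
Step 3: result = 74

The answer is 74.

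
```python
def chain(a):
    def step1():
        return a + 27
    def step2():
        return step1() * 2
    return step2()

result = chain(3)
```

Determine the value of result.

Step 1: chain(3) captures a = 3.
Step 2: step2() calls step1() which returns 3 + 27 = 30.
Step 3: step2() returns 30 * 2 = 60

The answer is 60.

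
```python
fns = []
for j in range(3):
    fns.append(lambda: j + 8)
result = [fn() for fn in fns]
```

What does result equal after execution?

Step 1: All lambdas capture j by reference. After the loop, j = 2.
Step 2: Each call returns 2 + 8 = 10.
Step 3: result = [10, 10, 10]

The answer is [10, 10, 10].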